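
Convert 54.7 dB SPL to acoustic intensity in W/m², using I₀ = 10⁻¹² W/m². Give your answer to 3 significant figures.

2.95e-07 W/m²

I = I₀·10^(L/10) = 10⁻¹² × 10^(54.7/10) = 10^(-6.530).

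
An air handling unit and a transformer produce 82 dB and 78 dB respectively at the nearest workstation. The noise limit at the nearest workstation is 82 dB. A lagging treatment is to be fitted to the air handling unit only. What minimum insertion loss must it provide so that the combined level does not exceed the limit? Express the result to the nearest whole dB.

Everything except the air handling unit sums to 10^(78/10) = 6.310e+07 in linear terms, 78.00 dB.
To meet 82 dB overall, the treated air handling unit may contribute at most 10^(82/10) − 6.310e+07 = 9.539e+07, i.e. 79.80 dB.
So the air handling unit must be reduced from 82 to 79.80 dB: IL = 2.20 dB.

2 dB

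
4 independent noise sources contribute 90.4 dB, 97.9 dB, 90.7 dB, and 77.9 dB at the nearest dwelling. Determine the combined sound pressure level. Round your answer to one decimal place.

99.3 dB

For uncorrelated sources the intensities add, so convert each level to linear form, sum, and take 10·log₁₀ of the total.
Σ 10^(L/10) = 10^(90.4/10) + 10^(97.9/10) + 10^(90.7/10) + 10^(77.9/10) = 8.499e+09.
L_total = 10·log₁₀(8.499e+09) = 99.29 dB.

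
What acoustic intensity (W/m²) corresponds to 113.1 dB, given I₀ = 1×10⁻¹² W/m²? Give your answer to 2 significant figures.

I = I₀·10^(L/10) = 10⁻¹² × 10^(113.1/10) = 10^(-0.690).

0.20 W/m²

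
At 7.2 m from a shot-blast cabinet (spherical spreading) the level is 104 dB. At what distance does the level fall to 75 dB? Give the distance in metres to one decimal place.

202.9 m

The 29.0 dB drop corresponds to a distance ratio of 10^(29.0/20) for a point source.
r₂ = 7.2·10^((104−75)/20) = 7.2·10^(29.0/20) = 202.92 m.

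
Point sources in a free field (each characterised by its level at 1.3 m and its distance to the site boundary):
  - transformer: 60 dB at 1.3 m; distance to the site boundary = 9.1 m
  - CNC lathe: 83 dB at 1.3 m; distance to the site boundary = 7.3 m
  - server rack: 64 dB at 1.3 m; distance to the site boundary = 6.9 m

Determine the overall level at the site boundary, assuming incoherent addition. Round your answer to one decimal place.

First find each source's level at the receiver (point-source: −20·log₁₀(r/r_ref)), then combine on an intensity basis.
transformer: 60 − 20·log₁₀(9.1/1.3) = 60 − 16.90 = 43.10 dB.
CNC lathe: 83 − 20·log₁₀(7.3/1.3) = 83 − 14.99 = 68.01 dB.
server rack: 64 − 20·log₁₀(6.9/1.3) = 64 − 14.50 = 49.50 dB.
Σ 10^(L/10) = 6.437e+06 → L_total = 10·log₁₀(6.437e+06) = 68.09 dB.

68.1 dB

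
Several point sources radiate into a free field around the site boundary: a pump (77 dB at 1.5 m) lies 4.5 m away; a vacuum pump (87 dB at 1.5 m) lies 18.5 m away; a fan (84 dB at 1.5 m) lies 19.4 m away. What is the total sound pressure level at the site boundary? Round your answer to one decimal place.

70.2 dB

First find each source's level at the receiver (point-source: −20·log₁₀(r/r_ref)), then combine on an intensity basis.
pump: 77 − 20·log₁₀(4.5/1.5) = 77 − 9.54 = 67.46 dB.
vacuum pump: 87 − 20·log₁₀(18.5/1.5) = 87 − 21.82 = 65.18 dB.
fan: 84 − 20·log₁₀(19.4/1.5) = 84 − 22.23 = 61.77 dB.
Σ 10^(L/10) = 1.037e+07 → L_total = 10·log₁₀(1.037e+07) = 70.16 dB.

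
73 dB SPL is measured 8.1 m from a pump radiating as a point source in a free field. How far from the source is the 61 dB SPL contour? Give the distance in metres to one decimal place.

32.2 m

For a point source L₁ − L₂ = 20·log₁₀(r₂/r₁), so r₂ = r₁·10^((L₁−L₂)/20).
r₂ = 8.1·10^((73−61)/20) = 8.1·10^(12.0/20) = 32.25 m.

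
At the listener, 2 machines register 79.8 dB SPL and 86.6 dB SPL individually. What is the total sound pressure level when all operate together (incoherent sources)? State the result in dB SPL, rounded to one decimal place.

Incoherent sources combine by intensity addition: L_total = 10·log₁₀(Σ 10^(L_i/10)).
Σ 10^(L/10) = 10^(79.8/10) + 10^(86.6/10) = 5.526e+08.
L_total = 10·log₁₀(5.526e+08) = 87.42 dB SPL.

87.4 dB SPL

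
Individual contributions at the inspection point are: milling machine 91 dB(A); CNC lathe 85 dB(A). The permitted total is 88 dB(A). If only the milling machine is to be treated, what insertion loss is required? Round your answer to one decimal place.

6.0 dB

Everything except the milling machine sums to 10^(85/10) = 3.162e+08 in linear terms, 85.00 dB(A).
To meet 88 dB(A) overall, the treated milling machine may contribute at most 10^(88/10) − 3.162e+08 = 3.147e+08, i.e. 84.98 dB(A).
Required insertion loss = 91 − 84.98 = 6.02 dB.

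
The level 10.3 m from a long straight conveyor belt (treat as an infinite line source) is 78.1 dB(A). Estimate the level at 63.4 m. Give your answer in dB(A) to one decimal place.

70.2 dB(A)

Line-source attenuation: ΔL = 10·log₁₀(r₂/r₁) = 10·log₁₀(63.4/10.3) = 7.893 dB.
L₂ = 78.1 − 10·log₁₀(63.4/10.3) = 78.1 − 7.893 = 70.21 dB(A).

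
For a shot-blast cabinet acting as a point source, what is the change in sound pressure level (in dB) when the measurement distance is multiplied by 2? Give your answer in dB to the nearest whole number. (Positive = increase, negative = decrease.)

-6 dB

A point source loses 6 dB per doubling of distance; generally ΔL = −20·log₁₀(r₂/r₁).
ΔL = −20·log₁₀(2) = -6.02 dB.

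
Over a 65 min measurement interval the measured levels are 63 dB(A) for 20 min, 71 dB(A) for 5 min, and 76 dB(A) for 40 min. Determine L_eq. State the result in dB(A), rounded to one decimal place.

L_eq = 10·log₁₀[(1/T)·Σ tᵢ·10^(Lᵢ/10)] with T = 65 min.
Σ tᵢ·10^(Lᵢ/10) = 20·10^(63/10) + 5·10^(71/10) + 40·10^(76/10) = 1.695e+09.
L_eq = 10·log₁₀(1.695e+09/65) = 74.16 dB(A).

74.2 dB(A)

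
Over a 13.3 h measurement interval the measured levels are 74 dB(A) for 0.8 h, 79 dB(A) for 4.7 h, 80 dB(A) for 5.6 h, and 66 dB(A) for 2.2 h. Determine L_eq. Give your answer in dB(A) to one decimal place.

L_eq = 10·log₁₀[(1/T)·Σ tᵢ·10^(Lᵢ/10)] with T = 13.3 h.
Σ tᵢ·10^(Lᵢ/10) = 0.8·10^(74/10) + 4.7·10^(79/10) + 5.6·10^(80/10) + 2.2·10^(66/10) = 9.622e+08.
L_eq = 10·log₁₀(9.622e+08/13.3) = 78.59 dB(A).

78.6 dB(A)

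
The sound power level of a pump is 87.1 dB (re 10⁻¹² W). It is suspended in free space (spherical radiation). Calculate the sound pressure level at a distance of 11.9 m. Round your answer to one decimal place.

L_p = L_w − 10·log₁₀(4π·r²) with r = 11.9 m.
4π·r² = 1780 m², 10·log₁₀ of that is 32.503 dB.
L_p = 87.1 − 32.503 = 54.60 dB.

54.6 dB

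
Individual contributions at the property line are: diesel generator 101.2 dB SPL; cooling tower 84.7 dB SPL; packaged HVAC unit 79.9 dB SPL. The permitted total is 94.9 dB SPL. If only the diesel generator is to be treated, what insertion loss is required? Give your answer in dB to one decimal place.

6.9 dB

Everything except the diesel generator sums to 10^(84.7/10) + 10^(79.9/10) = 3.928e+08 in linear terms, 85.94 dB SPL.
The limit corresponds to 10^(94.9/10) = 3.090e+09; subtracting the fixed part leaves 2.697e+09 for the diesel generator, i.e. 94.31 dB SPL.
So the diesel generator must be reduced from 101.2 to 94.31 dB SPL: IL = 6.89 dB.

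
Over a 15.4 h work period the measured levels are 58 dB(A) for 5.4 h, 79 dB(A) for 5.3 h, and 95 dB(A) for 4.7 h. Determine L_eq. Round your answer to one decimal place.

90.0 dB(A)

The energy average is taken in the linear domain: L_eq = 10·log₁₀[(Σ tᵢ·10^(Lᵢ/10))/T], T = 15.4 h.
Σ tᵢ·10^(Lᵢ/10) = 5.4·10^(58/10) + 5.3·10^(79/10) + 4.7·10^(95/10) = 1.529e+10.
L_eq = 10·log₁₀(1.529e+10/15.4) = 89.97 dB(A).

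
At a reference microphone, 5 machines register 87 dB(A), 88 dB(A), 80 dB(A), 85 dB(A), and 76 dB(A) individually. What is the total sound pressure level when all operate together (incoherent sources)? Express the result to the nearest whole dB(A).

Incoherent sources combine by intensity addition: L_total = 10·log₁₀(Σ 10^(L_i/10)).
Σ 10^(L/10) = 10^(87/10) + 10^(88/10) + 10^(80/10) + 10^(85/10) + 10^(76/10) = 1.588e+09.
L_total = 10·log₁₀(1.588e+09) = 92.01 dB(A).

92 dB(A)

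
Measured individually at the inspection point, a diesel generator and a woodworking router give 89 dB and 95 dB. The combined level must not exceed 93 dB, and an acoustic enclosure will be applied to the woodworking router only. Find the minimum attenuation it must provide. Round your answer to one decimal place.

Everything except the woodworking router sums to 10^(89/10) = 7.943e+08 in linear terms, 89.00 dB.
To meet 93 dB overall, the treated woodworking router may contribute at most 10^(93/10) − 7.943e+08 = 1.201e+09, i.e. 90.80 dB.
So the woodworking router must be reduced from 95 to 90.80 dB: IL = 4.20 dB.

4.2 dB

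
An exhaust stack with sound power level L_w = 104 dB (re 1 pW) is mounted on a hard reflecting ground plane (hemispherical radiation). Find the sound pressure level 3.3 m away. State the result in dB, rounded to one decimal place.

85.6 dB

The power spreads over a hemisphere of area 2π·r², so L_p = L_w − 10·log₁₀(2π·r²).
2π·r² = 68.42 m², 10·log₁₀ of that is 18.352 dB.
L_p = 104 − 18.352 = 85.65 dB.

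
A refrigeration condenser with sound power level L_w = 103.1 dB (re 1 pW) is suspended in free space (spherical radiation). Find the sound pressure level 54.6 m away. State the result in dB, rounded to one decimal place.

Free-field spherical radiation: L_p = L_w − 10·log₁₀(4π·r²), r = 54.6 m.
4π·r² = 3.746e+04 m², 10·log₁₀ of that is 45.736 dB.
L_p = 103.1 − 45.736 = 57.36 dB.

57.4 dB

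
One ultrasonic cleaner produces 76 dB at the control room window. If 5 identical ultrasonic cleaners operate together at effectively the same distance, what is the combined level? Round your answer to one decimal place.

83.0 dB

L_total = L₁ + 10·log₁₀ N for N identical incoherent sources.
L_total = 76 + 10·log₁₀(5) = 76 + 6.990 = 82.99 dB.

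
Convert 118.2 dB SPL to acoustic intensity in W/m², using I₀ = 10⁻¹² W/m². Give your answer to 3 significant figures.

0.661 W/m²

I/I₀ = 10^(118.2/10) = 6.607e+11, so I = 6.607e+11 × 10⁻¹² W/m².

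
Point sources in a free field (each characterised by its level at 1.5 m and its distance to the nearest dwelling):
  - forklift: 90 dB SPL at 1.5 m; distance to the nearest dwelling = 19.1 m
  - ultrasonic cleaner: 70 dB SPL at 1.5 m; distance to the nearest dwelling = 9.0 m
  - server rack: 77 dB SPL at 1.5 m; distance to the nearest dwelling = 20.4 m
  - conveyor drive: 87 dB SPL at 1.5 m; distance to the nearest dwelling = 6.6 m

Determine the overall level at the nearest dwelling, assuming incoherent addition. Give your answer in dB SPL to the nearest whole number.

75 dB SPL

Apply inverse-square spreading to bring every level to the receiver, then sum 10^(L/10).
forklift: 90 − 20·log₁₀(19.1/1.5) = 90 − 22.10 = 67.90 dB SPL.
ultrasonic cleaner: 70 − 20·log₁₀(9.0/1.5) = 70 − 15.56 = 54.44 dB SPL.
server rack: 77 − 20·log₁₀(20.4/1.5) = 77 − 22.67 = 54.33 dB SPL.
conveyor drive: 87 − 20·log₁₀(6.6/1.5) = 87 − 12.87 = 74.13 dB SPL.
Σ 10^(L/10) = 3.260e+07 → L_total = 10·log₁₀(3.260e+07) = 75.13 dB SPL.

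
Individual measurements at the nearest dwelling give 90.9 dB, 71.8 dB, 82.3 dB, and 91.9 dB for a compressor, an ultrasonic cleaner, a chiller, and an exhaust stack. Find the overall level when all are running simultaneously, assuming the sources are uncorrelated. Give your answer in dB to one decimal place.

94.7 dB

For uncorrelated sources the intensities add, so convert each level to linear form, sum, and take 10·log₁₀ of the total.
Σ 10^(L/10) = 10^(90.9/10) + 10^(71.8/10) + 10^(82.3/10) + 10^(91.9/10) = 2.964e+09.
L_total = 10·log₁₀(2.964e+09) = 94.72 dB.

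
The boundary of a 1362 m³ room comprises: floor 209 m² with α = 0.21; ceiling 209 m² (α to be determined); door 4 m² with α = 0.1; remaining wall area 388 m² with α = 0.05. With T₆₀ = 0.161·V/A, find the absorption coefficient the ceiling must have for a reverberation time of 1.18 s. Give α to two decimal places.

0.58

From T₆₀ = 0.161·V/A, the target T₆₀ = 1.18 s needs A = 0.161·1362/1.18 = 185.83 m².
Absorption from the other surfaces = 209·0.21 + 4·0.1 + 388·0.05 = 63.69 m², so the ceiling must supply 122.14 m² over 209 m².
α = 122.14/209 = 0.584.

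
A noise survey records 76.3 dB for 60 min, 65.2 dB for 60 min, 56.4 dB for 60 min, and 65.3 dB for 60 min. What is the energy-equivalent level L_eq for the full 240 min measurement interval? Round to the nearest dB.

71 dB

Weight each interval's intensity by its duration and average over T = 240 min:
Σ tᵢ·10^(Lᵢ/10) = 60·10^(76.3/10) + 60·10^(65.2/10) + 60·10^(56.4/10) + 60·10^(65.3/10) = 2.988e+09.
L_eq = 10·log₁₀(2.988e+09/240) = 70.95 dB.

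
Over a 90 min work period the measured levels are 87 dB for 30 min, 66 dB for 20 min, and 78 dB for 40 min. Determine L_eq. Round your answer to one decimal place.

Weight each interval's intensity by its duration and average over T = 90 min:
Σ tᵢ·10^(Lᵢ/10) = 30·10^(87/10) + 20·10^(66/10) + 40·10^(78/10) = 1.764e+10.
L_eq = 10·log₁₀(1.764e+10/90) = 82.92 dB.

82.9 dB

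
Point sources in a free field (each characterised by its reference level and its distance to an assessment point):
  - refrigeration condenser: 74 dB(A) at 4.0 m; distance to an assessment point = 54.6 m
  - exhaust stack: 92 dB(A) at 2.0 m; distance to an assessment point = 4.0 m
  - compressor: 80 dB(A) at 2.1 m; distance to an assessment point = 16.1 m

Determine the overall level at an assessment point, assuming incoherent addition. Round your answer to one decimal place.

Propagate each source to the receiver with L = L_ref − 20·log₁₀(r/r_ref), then add intensities.
refrigeration condenser: 74 − 20·log₁₀(54.6/4.0) = 74 − 22.70 = 51.30 dB(A).
exhaust stack: 92 − 20·log₁₀(4.0/2.0) = 92 − 6.02 = 85.98 dB(A).
compressor: 80 − 20·log₁₀(16.1/2.1) = 80 − 17.69 = 62.31 dB(A).
Σ 10^(L/10) = 3.981e+08 → L_total = 10·log₁₀(3.981e+08) = 86.00 dB(A).

86.0 dB(A)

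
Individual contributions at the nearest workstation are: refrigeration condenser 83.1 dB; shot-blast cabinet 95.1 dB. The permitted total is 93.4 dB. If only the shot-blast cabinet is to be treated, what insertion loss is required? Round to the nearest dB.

Fixed contribution from the other source: Σ 10^(L/10) = 10^(83.1/10) = 2.042e+08 (83.10 dB).
To meet 93.4 dB overall, the treated shot-blast cabinet may contribute at most 10^(93.4/10) − 2.042e+08 = 1.984e+09, i.e. 92.97 dB.
Required insertion loss = 95.1 − 92.97 = 2.13 dB.

2 dB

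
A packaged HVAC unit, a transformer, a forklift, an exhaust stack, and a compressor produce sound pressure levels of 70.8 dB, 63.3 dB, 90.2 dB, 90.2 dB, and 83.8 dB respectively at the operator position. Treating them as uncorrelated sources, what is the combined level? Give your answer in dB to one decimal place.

93.7 dB

For uncorrelated sources the intensities add, so convert each level to linear form, sum, and take 10·log₁₀ of the total.
Σ 10^(L/10) = 10^(70.8/10) + 10^(63.3/10) + 10^(90.2/10) + 10^(90.2/10) + 10^(83.8/10) = 2.348e+09.
L_total = 10·log₁₀(2.348e+09) = 93.71 dB.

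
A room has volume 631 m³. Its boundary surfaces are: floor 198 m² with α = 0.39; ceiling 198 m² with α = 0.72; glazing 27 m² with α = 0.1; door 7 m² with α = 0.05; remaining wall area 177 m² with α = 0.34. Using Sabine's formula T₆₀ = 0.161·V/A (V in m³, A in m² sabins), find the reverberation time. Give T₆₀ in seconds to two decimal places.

0.36 s

Total absorption A = 198·0.39 + 198·0.72 + 27·0.1 + 7·0.05 + 177·0.34 = 283.01 m² sabins.
T₆₀ = 0.161 × 631 / 283.01 = 0.359 s.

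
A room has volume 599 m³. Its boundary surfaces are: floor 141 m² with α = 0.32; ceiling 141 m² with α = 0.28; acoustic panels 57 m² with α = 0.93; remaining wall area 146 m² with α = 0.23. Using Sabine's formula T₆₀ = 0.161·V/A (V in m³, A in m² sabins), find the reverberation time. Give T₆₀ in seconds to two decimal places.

0.56 s

Total absorption A = 141·0.32 + 141·0.28 + 57·0.93 + 146·0.23 = 171.19 m² sabins.
T₆₀ = 0.161·V/A = 0.161·599/171.19 = 0.563 s.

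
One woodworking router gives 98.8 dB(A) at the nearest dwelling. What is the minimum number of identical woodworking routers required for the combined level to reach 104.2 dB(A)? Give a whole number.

The shortfall is 104.2 − 98.8 = 5.4 dB, and N units add 10·log₁₀ N, so need 10·log₁₀ N ≥ 5.4.
N ≥ 10^(5.4/10) = 3.467, so N = 4.

4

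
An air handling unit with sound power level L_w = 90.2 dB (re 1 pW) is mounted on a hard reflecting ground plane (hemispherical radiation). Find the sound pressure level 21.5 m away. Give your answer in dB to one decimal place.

Free-field hemispherical radiation: L_p = L_w − 10·log₁₀(2π·r²), r = 21.5 m.
2π·r² = 2904 m², 10·log₁₀ of that is 34.631 dB.
L_p = 90.2 − 34.631 = 55.57 dB.

55.6 dB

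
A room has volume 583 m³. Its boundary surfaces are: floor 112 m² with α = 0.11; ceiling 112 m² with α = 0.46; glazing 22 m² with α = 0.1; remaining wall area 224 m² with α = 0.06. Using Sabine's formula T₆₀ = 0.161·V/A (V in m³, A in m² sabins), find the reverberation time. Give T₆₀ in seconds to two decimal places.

1.18 s

Summing Sᵢαᵢ: 112·0.11 + 112·0.46 + 22·0.1 + 224·0.06 = 79.48 m².
T₆₀ = 0.161·V/A = 0.161·583/79.48 = 1.181 s.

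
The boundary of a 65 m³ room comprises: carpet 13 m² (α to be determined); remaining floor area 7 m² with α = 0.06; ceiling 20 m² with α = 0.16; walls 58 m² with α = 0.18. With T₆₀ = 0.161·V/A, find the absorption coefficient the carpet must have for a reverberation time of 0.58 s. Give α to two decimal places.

0.31

A = 0.161·V/T₆₀ = 0.161·65/0.58 = 18.04 m² sabins.
Absorption from the other surfaces = 7·0.06 + 20·0.16 + 58·0.18 = 14.06 m², so the carpet must supply 3.98 m² over 13 m².
α = 3.98/13 = 0.306.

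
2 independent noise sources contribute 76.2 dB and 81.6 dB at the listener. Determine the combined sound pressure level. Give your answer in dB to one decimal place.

82.7 dB

For uncorrelated sources the intensities add, so convert each level to linear form, sum, and take 10·log₁₀ of the total.
Σ 10^(L/10) = 10^(76.2/10) + 10^(81.6/10) = 1.862e+08.
L_total = 10·log₁₀(1.862e+08) = 82.70 dB.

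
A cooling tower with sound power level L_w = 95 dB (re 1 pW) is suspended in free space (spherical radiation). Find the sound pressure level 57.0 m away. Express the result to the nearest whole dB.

49 dB

L_p = L_w − 10·log₁₀(4π·r²) with r = 57.0 m.
4π·r² = 4.083e+04 m², 10·log₁₀ of that is 46.110 dB.
L_p = 95 − 46.110 = 48.89 dB.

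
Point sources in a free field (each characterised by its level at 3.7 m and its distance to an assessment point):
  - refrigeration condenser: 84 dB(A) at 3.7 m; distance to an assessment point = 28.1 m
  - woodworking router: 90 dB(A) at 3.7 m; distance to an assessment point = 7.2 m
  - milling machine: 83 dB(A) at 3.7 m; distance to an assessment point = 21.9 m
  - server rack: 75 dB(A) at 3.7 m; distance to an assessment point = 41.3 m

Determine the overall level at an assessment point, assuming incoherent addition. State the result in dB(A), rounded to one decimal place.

84.4 dB(A)

Propagate each source to the receiver with L = L_ref − 20·log₁₀(r/r_ref), then add intensities.
refrigeration condenser: 84 − 20·log₁₀(28.1/3.7) = 84 − 17.61 = 66.39 dB(A).
woodworking router: 90 − 20·log₁₀(7.2/3.7) = 90 − 5.78 = 84.22 dB(A).
milling machine: 83 − 20·log₁₀(21.9/3.7) = 83 − 15.44 = 67.56 dB(A).
server rack: 75 − 20·log₁₀(41.3/3.7) = 75 − 20.95 = 54.05 dB(A).
Σ 10^(L/10) = 2.744e+08 → L_total = 10·log₁₀(2.744e+08) = 84.38 dB(A).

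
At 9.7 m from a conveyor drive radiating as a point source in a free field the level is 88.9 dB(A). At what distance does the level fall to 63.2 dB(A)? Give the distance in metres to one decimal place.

For a point source L₁ − L₂ = 20·log₁₀(r₂/r₁), so r₂ = r₁·10^((L₁−L₂)/20).
r₂ = 9.7·10^((88.9−63.2)/20) = 9.7·10^(25.7/20) = 186.97 m.

187.0 m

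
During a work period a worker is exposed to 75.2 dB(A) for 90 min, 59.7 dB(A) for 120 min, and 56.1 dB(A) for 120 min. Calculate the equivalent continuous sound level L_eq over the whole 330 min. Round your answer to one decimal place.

69.8 dB(A)

L_eq = 10·log₁₀[(1/T)·Σ tᵢ·10^(Lᵢ/10)] with T = 330 min.
Σ tᵢ·10^(Lᵢ/10) = 90·10^(75.2/10) + 120·10^(59.7/10) + 120·10^(56.1/10) = 3.141e+09.
L_eq = 10·log₁₀(3.141e+09/330) = 69.79 dB(A).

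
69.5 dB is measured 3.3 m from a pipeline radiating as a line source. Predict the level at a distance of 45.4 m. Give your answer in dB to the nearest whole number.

Line-source attenuation: ΔL = 10·log₁₀(r₂/r₁) = 10·log₁₀(45.4/3.3) = 11.385 dB.
L₂ = 69.5 − 10·log₁₀(45.4/3.3) = 69.5 − 11.385 = 58.11 dB.

58 dB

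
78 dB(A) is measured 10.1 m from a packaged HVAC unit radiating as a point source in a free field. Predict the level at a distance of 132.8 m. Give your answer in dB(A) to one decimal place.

Spherical spreading from a point source gives a 20·log₁₀(r₂/r₁) drop.
L₂ = 78 − 20·log₁₀(132.8/10.1) = 78 − 22.378 = 55.62 dB(A).

55.6 dB(A)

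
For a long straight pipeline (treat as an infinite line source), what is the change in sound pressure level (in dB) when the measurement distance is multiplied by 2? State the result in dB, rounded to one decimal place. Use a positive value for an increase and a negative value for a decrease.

A line source loses 3 dB per doubling of distance; generally ΔL = −10·log₁₀(r₂/r₁).
ΔL = −10·log₁₀(2) = -3.01 dB.

-3.0 dB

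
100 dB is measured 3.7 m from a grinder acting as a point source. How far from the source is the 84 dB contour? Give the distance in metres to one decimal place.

The 16.0 dB drop corresponds to a distance ratio of 10^(16.0/20) for a point source.
r₂ = 3.7·10^((100−84)/20) = 3.7·10^(16.0/20) = 23.35 m.

23.3 m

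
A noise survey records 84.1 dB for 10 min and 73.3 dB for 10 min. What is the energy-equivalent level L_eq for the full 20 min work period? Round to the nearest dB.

L_eq = 10·log₁₀[(1/T)·Σ tᵢ·10^(Lᵢ/10)] with T = 20 min.
Σ tᵢ·10^(Lᵢ/10) = 10·10^(84.1/10) + 10·10^(73.3/10) = 2.784e+09.
L_eq = 10·log₁₀(2.784e+09/20) = 81.44 dB.

81 dB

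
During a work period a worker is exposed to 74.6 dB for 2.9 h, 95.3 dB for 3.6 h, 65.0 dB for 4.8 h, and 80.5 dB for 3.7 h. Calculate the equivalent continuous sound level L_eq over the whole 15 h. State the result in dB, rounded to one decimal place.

89.3 dB

L_eq = 10·log₁₀[(1/T)·Σ tᵢ·10^(Lᵢ/10)] with T = 15 h.
Σ tᵢ·10^(Lᵢ/10) = 2.9·10^(74.6/10) + 3.6·10^(95.3/10) + 4.8·10^(65.0/10) + 3.7·10^(80.5/10) = 1.271e+10.
L_eq = 10·log₁₀(1.271e+10/15) = 89.28 dB.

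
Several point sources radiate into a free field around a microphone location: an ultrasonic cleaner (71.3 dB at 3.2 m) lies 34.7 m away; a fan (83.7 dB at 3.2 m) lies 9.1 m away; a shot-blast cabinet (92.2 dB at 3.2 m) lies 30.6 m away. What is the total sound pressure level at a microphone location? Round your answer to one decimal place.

76.7 dB

Apply inverse-square spreading to bring every level to the receiver, then sum 10^(L/10).
ultrasonic cleaner: 71.3 − 20·log₁₀(34.7/3.2) = 71.3 − 20.70 = 50.60 dB.
fan: 83.7 − 20·log₁₀(9.1/3.2) = 83.7 − 9.08 = 74.62 dB.
shot-blast cabinet: 92.2 − 20·log₁₀(30.6/3.2) = 92.2 − 19.61 = 72.59 dB.
Σ 10^(L/10) = 4.725e+07 → L_total = 10·log₁₀(4.725e+07) = 76.74 dB.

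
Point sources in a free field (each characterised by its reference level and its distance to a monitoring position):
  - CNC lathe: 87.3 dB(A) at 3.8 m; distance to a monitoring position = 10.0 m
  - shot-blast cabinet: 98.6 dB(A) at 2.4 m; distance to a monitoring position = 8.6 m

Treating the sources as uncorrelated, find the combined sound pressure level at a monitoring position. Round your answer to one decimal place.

88.1 dB(A)

Apply inverse-square spreading to bring every level to the receiver, then sum 10^(L/10).
CNC lathe: 87.3 − 20·log₁₀(10.0/3.8) = 87.3 − 8.40 = 78.90 dB(A).
shot-blast cabinet: 98.6 − 20·log₁₀(8.6/2.4) = 98.6 − 11.09 = 87.51 dB(A).
Σ 10^(L/10) = 6.417e+08 → L_total = 10·log₁₀(6.417e+08) = 88.07 dB(A).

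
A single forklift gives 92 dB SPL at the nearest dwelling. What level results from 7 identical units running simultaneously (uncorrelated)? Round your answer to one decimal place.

L_total = L₁ + 10·log₁₀ N for N identical incoherent sources.
L_total = 92 + 10·log₁₀(7) = 92 + 8.451 = 100.45 dB SPL.

100.5 dB SPL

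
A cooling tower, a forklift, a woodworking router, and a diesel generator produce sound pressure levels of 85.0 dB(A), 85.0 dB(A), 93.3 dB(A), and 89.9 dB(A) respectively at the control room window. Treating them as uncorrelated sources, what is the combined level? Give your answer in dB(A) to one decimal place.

For uncorrelated sources the intensities add, so convert each level to linear form, sum, and take 10·log₁₀ of the total.
Σ 10^(L/10) = 10^(85.0/10) + 10^(85.0/10) + 10^(93.3/10) + 10^(89.9/10) = 3.748e+09.
L_total = 10·log₁₀(3.748e+09) = 95.74 dB(A).

95.7 dB(A)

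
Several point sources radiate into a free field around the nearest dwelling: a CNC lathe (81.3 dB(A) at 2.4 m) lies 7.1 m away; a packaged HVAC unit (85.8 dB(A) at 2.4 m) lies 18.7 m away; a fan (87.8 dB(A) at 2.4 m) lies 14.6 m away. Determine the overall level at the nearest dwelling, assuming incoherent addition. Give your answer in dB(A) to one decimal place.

75.8 dB(A)

First find each source's level at the receiver (point-source: −20·log₁₀(r/r_ref)), then combine on an intensity basis.
CNC lathe: 81.3 − 20·log₁₀(7.1/2.4) = 81.3 − 9.42 = 71.88 dB(A).
packaged HVAC unit: 85.8 − 20·log₁₀(18.7/2.4) = 85.8 − 17.83 = 67.97 dB(A).
fan: 87.8 − 20·log₁₀(14.6/2.4) = 87.8 − 15.68 = 72.12 dB(A).
Σ 10^(L/10) = 3.796e+07 → L_total = 10·log₁₀(3.796e+07) = 75.79 dB(A).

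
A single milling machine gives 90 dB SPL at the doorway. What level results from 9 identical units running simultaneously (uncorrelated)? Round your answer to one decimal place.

99.5 dB SPL

N identical incoherent sources raise the level by 10·log₁₀ N.
L_total = 90 + 10·log₁₀(9) = 90 + 9.542 = 99.54 dB SPL.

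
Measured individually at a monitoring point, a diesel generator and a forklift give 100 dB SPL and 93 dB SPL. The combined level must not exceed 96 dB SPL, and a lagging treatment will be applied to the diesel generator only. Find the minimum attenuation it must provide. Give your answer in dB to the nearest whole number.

Everything except the diesel generator sums to 10^(93/10) = 1.995e+09 in linear terms, 93.00 dB SPL.
The limit corresponds to 10^(96/10) = 3.981e+09; subtracting the fixed part leaves 1.986e+09 for the diesel generator, i.e. 92.98 dB SPL.
Required insertion loss = 100 − 92.98 = 7.02 dB.

7 dB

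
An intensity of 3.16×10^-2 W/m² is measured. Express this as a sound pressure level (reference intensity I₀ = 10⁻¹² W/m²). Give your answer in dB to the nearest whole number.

105 dB

I/I₀ = 3.16×10^-2/10⁻¹² = 3.16×10^10, and L = 10·log₁₀(I/I₀).
L = 10·(0.4997 + 10) = 105.00 dB.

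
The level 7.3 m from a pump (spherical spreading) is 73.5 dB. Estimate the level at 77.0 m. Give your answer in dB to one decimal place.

Point-source attenuation: ΔL = 20·log₁₀(r₂/r₁) = 20·log₁₀(77.0/7.3) = 20.463 dB.
L₂ = 73.5 − 20·log₁₀(77.0/7.3) = 73.5 − 20.463 = 53.04 dB.

53.0 dB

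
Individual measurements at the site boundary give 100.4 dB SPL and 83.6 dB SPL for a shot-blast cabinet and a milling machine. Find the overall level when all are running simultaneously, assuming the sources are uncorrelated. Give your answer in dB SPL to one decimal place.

100.5 dB SPL

Incoherent sources combine by intensity addition: L_total = 10·log₁₀(Σ 10^(L_i/10)).
Σ 10^(L/10) = 10^(100.4/10) + 10^(83.6/10) = 1.119e+10.
L_total = 10·log₁₀(1.119e+10) = 100.49 dB SPL.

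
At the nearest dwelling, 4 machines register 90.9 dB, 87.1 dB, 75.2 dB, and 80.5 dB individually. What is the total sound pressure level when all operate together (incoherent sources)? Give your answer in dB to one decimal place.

Incoherent sources combine by intensity addition: L_total = 10·log₁₀(Σ 10^(L_i/10)).
Σ 10^(L/10) = 10^(90.9/10) + 10^(87.1/10) + 10^(75.2/10) + 10^(80.5/10) = 1.888e+09.
L_total = 10·log₁₀(1.888e+09) = 92.76 dB.

92.8 dB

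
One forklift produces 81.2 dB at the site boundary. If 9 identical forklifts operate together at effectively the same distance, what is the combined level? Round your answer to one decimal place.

90.7 dB

N identical incoherent sources raise the level by 10·log₁₀ N.
L_total = 81.2 + 10·log₁₀(9) = 81.2 + 9.542 = 90.74 dB.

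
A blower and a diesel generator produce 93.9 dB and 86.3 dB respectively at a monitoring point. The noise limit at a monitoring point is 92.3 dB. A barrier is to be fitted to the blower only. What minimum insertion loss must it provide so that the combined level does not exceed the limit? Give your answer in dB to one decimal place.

Everything except the blower sums to 10^(86.3/10) = 4.266e+08 in linear terms, 86.30 dB.
The limit corresponds to 10^(92.3/10) = 1.698e+09; subtracting the fixed part leaves 1.272e+09 for the blower, i.e. 91.04 dB.
So the blower must be reduced from 93.9 to 91.04 dB: IL = 2.86 dB.

2.9 dB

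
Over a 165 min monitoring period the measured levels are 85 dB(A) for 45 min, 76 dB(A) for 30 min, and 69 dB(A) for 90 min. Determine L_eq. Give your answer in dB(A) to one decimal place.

The energy average is taken in the linear domain: L_eq = 10·log₁₀[(Σ tᵢ·10^(Lᵢ/10))/T], T = 165 min.
Σ tᵢ·10^(Lᵢ/10) = 45·10^(85/10) + 30·10^(76/10) + 90·10^(69/10) = 1.614e+10.
L_eq = 10·log₁₀(1.614e+10/165) = 79.90 dB(A).

79.9 dB(A)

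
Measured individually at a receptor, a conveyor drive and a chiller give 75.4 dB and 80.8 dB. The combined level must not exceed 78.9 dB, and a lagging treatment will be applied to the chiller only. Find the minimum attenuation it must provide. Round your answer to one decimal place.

Fixed contribution from the other source: Σ 10^(L/10) = 10^(75.4/10) = 3.467e+07 (75.40 dB).
The limit corresponds to 10^(78.9/10) = 7.762e+07; subtracting the fixed part leaves 4.295e+07 for the chiller, i.e. 76.33 dB.
Required insertion loss = 80.8 − 76.33 = 4.47 dB.

4.5 dB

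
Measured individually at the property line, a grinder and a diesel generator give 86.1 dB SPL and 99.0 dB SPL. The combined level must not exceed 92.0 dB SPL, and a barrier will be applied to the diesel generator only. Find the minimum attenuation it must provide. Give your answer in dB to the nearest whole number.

Fixed contribution from the other source: Σ 10^(L/10) = 10^(86.1/10) = 4.074e+08 (86.10 dB SPL).
The limit corresponds to 10^(92.0/10) = 1.585e+09; subtracting the fixed part leaves 1.178e+09 for the diesel generator, i.e. 90.71 dB SPL.
Required insertion loss = 99.0 − 90.71 = 8.29 dB.

8 dB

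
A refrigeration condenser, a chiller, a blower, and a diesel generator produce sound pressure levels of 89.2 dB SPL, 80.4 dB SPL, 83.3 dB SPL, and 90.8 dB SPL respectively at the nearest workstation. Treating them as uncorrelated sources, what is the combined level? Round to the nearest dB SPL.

Incoherent sources combine by intensity addition: L_total = 10·log₁₀(Σ 10^(L_i/10)).
Σ 10^(L/10) = 10^(89.2/10) + 10^(80.4/10) + 10^(83.3/10) + 10^(90.8/10) = 2.357e+09.
L_total = 10·log₁₀(2.357e+09) = 93.72 dB SPL.

94 dB SPL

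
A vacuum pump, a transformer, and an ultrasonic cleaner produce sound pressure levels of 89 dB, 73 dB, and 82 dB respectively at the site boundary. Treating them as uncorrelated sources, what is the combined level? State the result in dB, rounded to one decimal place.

For uncorrelated sources the intensities add, so convert each level to linear form, sum, and take 10·log₁₀ of the total.
Σ 10^(L/10) = 10^(89/10) + 10^(73/10) + 10^(82/10) = 9.728e+08.
L_total = 10·log₁₀(9.728e+08) = 89.88 dB.

89.9 dB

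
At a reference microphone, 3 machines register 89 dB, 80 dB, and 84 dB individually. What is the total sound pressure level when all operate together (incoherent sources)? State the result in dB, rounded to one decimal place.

90.6 dB

Incoherent sources combine by intensity addition: L_total = 10·log₁₀(Σ 10^(L_i/10)).
Σ 10^(L/10) = 10^(89/10) + 10^(80/10) + 10^(84/10) = 1.146e+09.
L_total = 10·log₁₀(1.146e+09) = 90.59 dB.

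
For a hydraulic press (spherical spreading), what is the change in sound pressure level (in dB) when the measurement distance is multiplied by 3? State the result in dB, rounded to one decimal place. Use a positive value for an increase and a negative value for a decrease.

With spherical spreading the level changes by −20·log₁₀(r₂/r₁).
ΔL = −20·log₁₀(3) = -9.54 dB.

-9.5 dB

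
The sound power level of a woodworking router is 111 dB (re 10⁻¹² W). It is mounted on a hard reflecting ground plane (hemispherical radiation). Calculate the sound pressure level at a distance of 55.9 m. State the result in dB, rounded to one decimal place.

L_p = L_w − 10·log₁₀(2π·r²) with r = 55.9 m.
2π·r² = 1.963e+04 m², 10·log₁₀ of that is 42.930 dB.
L_p = 111 − 42.930 = 68.07 dB.

68.1 dB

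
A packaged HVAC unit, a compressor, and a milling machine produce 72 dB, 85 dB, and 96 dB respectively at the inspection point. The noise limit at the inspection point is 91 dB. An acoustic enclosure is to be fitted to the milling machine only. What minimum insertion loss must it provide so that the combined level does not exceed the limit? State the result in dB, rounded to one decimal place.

6.3 dB

Everything except the milling machine sums to 10^(72/10) + 10^(85/10) = 3.321e+08 in linear terms, 85.21 dB.
To meet 91 dB overall, the treated milling machine may contribute at most 10^(91/10) − 3.321e+08 = 9.268e+08, i.e. 89.67 dB.
So the milling machine must be reduced from 96 to 89.67 dB: IL = 6.33 dB.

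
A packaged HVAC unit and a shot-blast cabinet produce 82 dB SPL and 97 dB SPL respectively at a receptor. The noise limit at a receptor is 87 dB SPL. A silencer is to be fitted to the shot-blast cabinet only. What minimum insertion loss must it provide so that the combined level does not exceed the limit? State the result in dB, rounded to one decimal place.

The untreated sources together contribute 10^(82/10) = 1.585e+08, i.e. 82.00 dB SPL.
To meet 87 dB SPL overall, the treated shot-blast cabinet may contribute at most 10^(87/10) − 1.585e+08 = 3.427e+08, i.e. 85.35 dB SPL.
Required insertion loss = 97 − 85.35 = 11.65 dB.

11.7 dB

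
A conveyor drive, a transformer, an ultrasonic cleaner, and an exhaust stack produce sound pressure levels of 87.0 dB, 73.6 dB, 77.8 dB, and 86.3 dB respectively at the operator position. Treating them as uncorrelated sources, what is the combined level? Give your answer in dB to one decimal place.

Incoherent sources combine by intensity addition: L_total = 10·log₁₀(Σ 10^(L_i/10)).
Σ 10^(L/10) = 10^(87.0/10) + 10^(73.6/10) + 10^(77.8/10) + 10^(86.3/10) = 1.011e+09.
L_total = 10·log₁₀(1.011e+09) = 90.05 dB.

90.0 dB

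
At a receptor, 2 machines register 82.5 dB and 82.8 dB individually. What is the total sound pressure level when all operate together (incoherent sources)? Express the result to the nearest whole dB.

For uncorrelated sources the intensities add, so convert each level to linear form, sum, and take 10·log₁₀ of the total.
Σ 10^(L/10) = 10^(82.5/10) + 10^(82.8/10) = 3.684e+08.
L_total = 10·log₁₀(3.684e+08) = 85.66 dB.

86 dB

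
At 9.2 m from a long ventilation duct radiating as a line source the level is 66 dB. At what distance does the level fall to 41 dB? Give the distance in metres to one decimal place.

The 25.0 dB drop corresponds to a distance ratio of 10^(25.0/10) for a line source.
r₂ = 9.2·10^((66−41)/10) = 9.2·10^(25.0/10) = 2909.30 m.

2909.3 m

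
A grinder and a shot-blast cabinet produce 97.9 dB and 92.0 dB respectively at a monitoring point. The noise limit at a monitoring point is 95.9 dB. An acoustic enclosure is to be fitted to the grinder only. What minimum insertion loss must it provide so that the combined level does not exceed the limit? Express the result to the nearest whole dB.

4 dB

Fixed contribution from the other source: Σ 10^(L/10) = 10^(92.0/10) = 1.585e+09 (92.00 dB).
The limit corresponds to 10^(95.9/10) = 3.890e+09; subtracting the fixed part leaves 2.306e+09 for the grinder, i.e. 93.63 dB.
Required insertion loss = 97.9 − 93.63 = 4.27 dB.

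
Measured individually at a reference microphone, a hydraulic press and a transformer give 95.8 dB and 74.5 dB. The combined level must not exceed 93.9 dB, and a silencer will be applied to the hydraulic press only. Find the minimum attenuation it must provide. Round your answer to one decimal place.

Everything except the hydraulic press sums to 10^(74.5/10) = 2.818e+07 in linear terms, 74.50 dB.
The limit corresponds to 10^(93.9/10) = 2.455e+09; subtracting the fixed part leaves 2.427e+09 for the hydraulic press, i.e. 93.85 dB.
Required insertion loss = 95.8 − 93.85 = 1.95 dB.

2.0 dB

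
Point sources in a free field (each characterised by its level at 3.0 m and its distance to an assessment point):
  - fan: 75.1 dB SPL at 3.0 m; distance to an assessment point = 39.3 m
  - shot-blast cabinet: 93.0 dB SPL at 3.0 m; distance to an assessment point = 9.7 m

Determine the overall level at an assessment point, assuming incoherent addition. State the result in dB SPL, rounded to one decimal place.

82.8 dB SPL

Propagate each source to the receiver with L = L_ref − 20·log₁₀(r/r_ref), then add intensities.
fan: 75.1 − 20·log₁₀(39.3/3.0) = 75.1 − 22.35 = 52.75 dB SPL.
shot-blast cabinet: 93.0 − 20·log₁₀(9.7/3.0) = 93.0 − 10.19 = 82.81 dB SPL.
Σ 10^(L/10) = 1.910e+08 → L_total = 10·log₁₀(1.910e+08) = 82.81 dB SPL.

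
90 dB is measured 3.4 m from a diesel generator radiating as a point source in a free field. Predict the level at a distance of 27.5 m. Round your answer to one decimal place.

Point-source attenuation: ΔL = 20·log₁₀(r₂/r₁) = 20·log₁₀(27.5/3.4) = 18.157 dB.
L₂ = 90 − 20·log₁₀(27.5/3.4) = 90 − 18.157 = 71.84 dB.

71.8 dB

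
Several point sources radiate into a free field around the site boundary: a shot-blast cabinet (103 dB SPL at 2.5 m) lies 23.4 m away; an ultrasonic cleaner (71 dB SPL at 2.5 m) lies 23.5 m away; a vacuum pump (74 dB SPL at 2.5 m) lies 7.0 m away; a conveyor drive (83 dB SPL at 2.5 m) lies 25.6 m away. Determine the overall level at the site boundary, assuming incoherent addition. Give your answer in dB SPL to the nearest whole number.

First find each source's level at the receiver (point-source: −20·log₁₀(r/r_ref)), then combine on an intensity basis.
shot-blast cabinet: 103 − 20·log₁₀(23.4/2.5) = 103 − 19.43 = 83.57 dB SPL.
ultrasonic cleaner: 71 − 20·log₁₀(23.5/2.5) = 71 − 19.46 = 51.54 dB SPL.
vacuum pump: 74 − 20·log₁₀(7.0/2.5) = 74 − 8.94 = 65.06 dB SPL.
conveyor drive: 83 − 20·log₁₀(25.6/2.5) = 83 − 20.21 = 62.79 dB SPL.
Σ 10^(L/10) = 2.330e+08 → L_total = 10·log₁₀(2.330e+08) = 83.67 dB SPL.

84 dB SPL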